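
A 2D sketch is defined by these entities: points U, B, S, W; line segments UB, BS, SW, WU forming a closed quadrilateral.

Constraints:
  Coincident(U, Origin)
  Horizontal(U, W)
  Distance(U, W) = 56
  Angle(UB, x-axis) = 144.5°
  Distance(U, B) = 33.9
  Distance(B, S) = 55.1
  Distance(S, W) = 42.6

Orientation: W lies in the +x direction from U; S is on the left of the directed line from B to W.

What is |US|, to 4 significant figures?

40.44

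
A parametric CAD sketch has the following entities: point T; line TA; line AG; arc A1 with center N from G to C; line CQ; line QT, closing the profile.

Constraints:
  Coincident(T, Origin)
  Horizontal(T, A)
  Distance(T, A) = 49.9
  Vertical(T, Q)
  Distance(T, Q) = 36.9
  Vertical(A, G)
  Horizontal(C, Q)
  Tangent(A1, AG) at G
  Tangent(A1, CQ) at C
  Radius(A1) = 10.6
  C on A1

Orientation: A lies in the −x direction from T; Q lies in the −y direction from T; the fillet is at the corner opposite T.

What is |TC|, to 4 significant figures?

53.91

T is at the origin; TA is horizontal with |TA| = 49.9 and A on the −x side, so A = (-49.90, 0.000). TQ is vertical with |TQ| = 36.9 and Q on the −y side, so Q = (0.000, -36.90). The virtual corner opposite T is at (-49.90, -36.90). Tangency of A1 to AG means the radius NG is perpendicular to AG and the tangent condition forces NC to be normal to CQ, with radius 10.6, so the center N sits 10.6 in from both sides at N = (-39.30, -26.30). That places the tangent points at G = (-49.90, -26.30) on AG and C = (-39.30, -36.90) on CQ. Then |TC| = |C − T| = 53.91.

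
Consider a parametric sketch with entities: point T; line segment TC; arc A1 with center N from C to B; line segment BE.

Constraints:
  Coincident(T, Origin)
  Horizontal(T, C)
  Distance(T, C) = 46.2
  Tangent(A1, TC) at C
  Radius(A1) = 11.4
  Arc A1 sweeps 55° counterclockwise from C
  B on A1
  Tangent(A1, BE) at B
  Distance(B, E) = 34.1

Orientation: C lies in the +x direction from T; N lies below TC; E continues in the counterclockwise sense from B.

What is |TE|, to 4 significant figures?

37.08

T is at the origin; TC is horizontal with |TC| = 46.2 and C on the +x side, so C = (46.20, 0.000). Tangency of A1 to TC means the radius NC is perpendicular to TC, so N = C + (0, -11.4) = (46.20, -11.40). On A1, C sits at bearing 90° from N; a 55° counterclockwise sweep puts B at bearing 145°, so B = N + 11.4·(cos 145°, sin 145°) = (36.86, -4.861). Tangency of A1 to BE means the radius NB is perpendicular to BE, so BE runs along (−sin 145°, cos 145°); with |BE| = 34.1, E = (17.30, -32.79). Then |TE| = |E − T| = 37.08.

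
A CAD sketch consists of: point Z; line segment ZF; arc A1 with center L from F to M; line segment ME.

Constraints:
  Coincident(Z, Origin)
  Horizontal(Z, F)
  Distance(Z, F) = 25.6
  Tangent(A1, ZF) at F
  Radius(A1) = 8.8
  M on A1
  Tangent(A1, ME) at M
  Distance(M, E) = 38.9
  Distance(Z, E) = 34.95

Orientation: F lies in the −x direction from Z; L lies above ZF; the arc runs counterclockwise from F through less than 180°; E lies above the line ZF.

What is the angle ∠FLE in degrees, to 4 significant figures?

130.3°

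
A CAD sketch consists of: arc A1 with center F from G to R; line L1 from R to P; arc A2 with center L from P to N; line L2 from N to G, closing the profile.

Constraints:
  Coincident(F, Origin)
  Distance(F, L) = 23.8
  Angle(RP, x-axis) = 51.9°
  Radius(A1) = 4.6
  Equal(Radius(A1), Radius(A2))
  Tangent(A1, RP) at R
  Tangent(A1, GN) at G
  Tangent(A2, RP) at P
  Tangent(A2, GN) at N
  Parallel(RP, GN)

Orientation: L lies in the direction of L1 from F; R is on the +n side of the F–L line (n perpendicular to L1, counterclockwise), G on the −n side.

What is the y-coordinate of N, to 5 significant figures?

15.891

The slot axis is L1's direction at 51.9°, so u = (cos 51.9°, sin 51.9°) = (0.61704, 0.78694) and n = (−sin 51.9°, cos 51.9°) = (-0.78694, 0.61704). F is at the origin and L lies 23.8 along u from F, so L = 23.8·u = (14.685, 18.729). Tangency of A1 to both parallel lines with radius 4.6 puts R and G at F ± 4.6·n: R = (-3.6199, 2.8384), G = (3.6199, -2.8384). Equal radii place P and N the same way about L: P = L + 4.6·n = (11.066, 21.567), N = L − 4.6·n = (18.305, 15.891). So N.y = 15.891.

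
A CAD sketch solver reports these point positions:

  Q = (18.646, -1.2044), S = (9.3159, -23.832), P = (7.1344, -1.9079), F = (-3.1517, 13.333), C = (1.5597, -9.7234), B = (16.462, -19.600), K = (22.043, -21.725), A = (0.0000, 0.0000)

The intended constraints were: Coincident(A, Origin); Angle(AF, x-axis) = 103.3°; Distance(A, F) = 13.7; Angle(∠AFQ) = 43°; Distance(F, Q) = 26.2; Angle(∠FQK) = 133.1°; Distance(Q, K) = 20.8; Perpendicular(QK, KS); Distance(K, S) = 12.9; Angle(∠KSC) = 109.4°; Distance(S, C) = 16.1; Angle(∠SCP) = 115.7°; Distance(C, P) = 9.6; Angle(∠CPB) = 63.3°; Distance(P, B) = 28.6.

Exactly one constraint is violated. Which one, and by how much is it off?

Distance(P, B) = 28.6 — off by 8.60.

A = (0.00, 0.00) ✓; AF at 103.3° ✓; |AF| = 13.70 ✓; ∠AFQ = 43.00° ✓; |FQ| = 26.20 ✓; ∠FQK = 133.1° ✓; |QK| = 20.80 ✓; ∠(QK, KS) = 90.00° ✓; |KS| = 12.90 ✓; ∠KSC = 109.4° ✓; |SC| = 16.10 ✓; ∠SCP = 115.7° ✓; |CP| = 9.600 ✓; ∠CPB = 63.30° ✓; |PB| = 20.00 ✗.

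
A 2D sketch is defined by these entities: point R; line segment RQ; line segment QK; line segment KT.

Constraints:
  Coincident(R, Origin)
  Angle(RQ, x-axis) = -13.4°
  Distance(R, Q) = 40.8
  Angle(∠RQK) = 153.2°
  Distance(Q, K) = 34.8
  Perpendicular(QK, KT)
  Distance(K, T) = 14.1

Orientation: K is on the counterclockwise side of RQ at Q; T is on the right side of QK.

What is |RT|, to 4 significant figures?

78.28

R is at the origin; RQ runs at -13.4° with length 40.8, so Q = 40.8·(cos -13.4°, sin -13.4°) = (39.69, -9.455). ∠RQK = 153.2°, so QK runs at -13.4° + (180° − 153.2°) = 13.40° from the x-axis; with |QK| = 34.8, K = Q + 34.8·(cos 13.40°, sin 13.40°) = (73.54, -1.390). QK ⟂ KT; with |KT| = 14.1 on the right of QK, T = K + 14.1·(0.2317, -0.9728) = (76.81, -15.11). Then |RT| = |T − R| = 78.28.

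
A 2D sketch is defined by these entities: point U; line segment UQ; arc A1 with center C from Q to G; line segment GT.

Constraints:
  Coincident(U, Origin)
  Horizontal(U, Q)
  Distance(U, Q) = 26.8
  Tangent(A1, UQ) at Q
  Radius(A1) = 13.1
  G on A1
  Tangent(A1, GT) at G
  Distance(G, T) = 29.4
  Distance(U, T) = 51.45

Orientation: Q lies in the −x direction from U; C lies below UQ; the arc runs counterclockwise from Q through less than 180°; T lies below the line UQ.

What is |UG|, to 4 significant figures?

42.93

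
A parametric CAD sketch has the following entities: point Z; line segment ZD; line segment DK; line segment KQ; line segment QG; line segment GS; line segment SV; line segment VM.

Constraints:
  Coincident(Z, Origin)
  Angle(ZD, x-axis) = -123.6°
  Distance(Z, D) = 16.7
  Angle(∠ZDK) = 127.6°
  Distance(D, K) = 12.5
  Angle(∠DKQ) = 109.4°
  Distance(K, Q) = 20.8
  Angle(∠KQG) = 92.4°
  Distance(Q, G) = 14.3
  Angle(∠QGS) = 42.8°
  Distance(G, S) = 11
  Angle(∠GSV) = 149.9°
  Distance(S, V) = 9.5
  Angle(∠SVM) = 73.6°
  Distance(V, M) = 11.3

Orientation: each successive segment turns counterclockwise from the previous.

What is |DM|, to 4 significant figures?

30.11

Z is at the origin; ZD runs at -123.6° with length 16.7, so D = (-9.242, -13.91). ∠ZDK = 127.6° gives DK at -71.20° from the x-axis; with |DK| = 12.5, K = (-5.213, -25.74). ∠DKQ = 109.4° gives KQ at -0.6000° from the x-axis; with |KQ| = 20.8, Q = (15.59, -25.96). ∠KQG = 92.4° gives QG at 87.00° from the x-axis; with |QG| = 14.3, G = (16.33, -11.68). ∠QGS = 42.8° gives GS at -135.8° from the x-axis; with |GS| = 11.0, S = (8.448, -19.35). ∠GSV = 149.9° gives SV at -105.7° from the x-axis; with |SV| = 9.5, V = (5.877, -28.49). ∠SVM = 73.6° gives VM at 0.7000° from the x-axis; with |VM| = 11.3, M = (17.18, -28.36). Then |DM| = |M − D| = 30.11.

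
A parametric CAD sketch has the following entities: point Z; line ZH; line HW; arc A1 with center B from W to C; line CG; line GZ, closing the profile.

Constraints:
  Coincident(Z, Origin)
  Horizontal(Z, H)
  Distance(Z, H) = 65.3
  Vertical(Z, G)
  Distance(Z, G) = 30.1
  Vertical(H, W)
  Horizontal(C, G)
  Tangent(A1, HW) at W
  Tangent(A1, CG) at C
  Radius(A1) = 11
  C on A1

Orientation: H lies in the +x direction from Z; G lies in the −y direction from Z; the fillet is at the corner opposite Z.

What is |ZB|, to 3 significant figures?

57.6

Z is at the origin; Z and H share the same y with |ZH| = 65.3 and H on the +x side, so H = (65.3, 0.00). Z and G share the same x with |ZG| = 30.1 and G on the −y side, so G = (0.00, -30.1). The virtual corner opposite Z is at (65.3, -30.1). A1 meets HW tangentially, so BW is at right angles to HW and tangency of A1 to CG means the radius BC is perpendicular to CG, with radius 11.0, so the center B sits 11.0 in from both sides at B = (54.3, -19.1). Then |ZB| = |B − Z| = 57.6.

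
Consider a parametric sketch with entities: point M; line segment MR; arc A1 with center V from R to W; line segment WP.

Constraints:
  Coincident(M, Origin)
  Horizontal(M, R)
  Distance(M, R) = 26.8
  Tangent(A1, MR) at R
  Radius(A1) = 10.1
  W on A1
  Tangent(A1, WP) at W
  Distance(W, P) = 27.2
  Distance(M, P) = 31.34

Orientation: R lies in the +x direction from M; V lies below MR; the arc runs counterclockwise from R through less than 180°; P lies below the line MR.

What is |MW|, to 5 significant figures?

18.574

Checks: |VW| = 10.10 ✓; ∠(VW, WP) = 90.00° ✓; |WP| = 27.20 ✓; |MP| = 31.34 ✓.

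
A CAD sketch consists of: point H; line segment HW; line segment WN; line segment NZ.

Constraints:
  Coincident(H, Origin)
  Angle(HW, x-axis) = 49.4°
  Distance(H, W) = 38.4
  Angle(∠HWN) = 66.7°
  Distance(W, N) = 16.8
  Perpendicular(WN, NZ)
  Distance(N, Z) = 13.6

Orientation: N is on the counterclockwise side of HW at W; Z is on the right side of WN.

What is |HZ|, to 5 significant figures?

48.895

∠HWN = 66.7°, so WN runs at 49.4° + (180° − 66.7°) = 162.70° from the x-axis; with |WN| = 16.8, N = W + 16.8·(cos 162.70°, sin 162.70°) = (8.9497, 34.152). WN is perpendicular to NZ; with |NZ| = 13.6 on the right of WN, Z = N + 13.6·(0.29737, 0.95476) = (12.994, 47.137). Then |HZ| = |Z − H| = 48.895.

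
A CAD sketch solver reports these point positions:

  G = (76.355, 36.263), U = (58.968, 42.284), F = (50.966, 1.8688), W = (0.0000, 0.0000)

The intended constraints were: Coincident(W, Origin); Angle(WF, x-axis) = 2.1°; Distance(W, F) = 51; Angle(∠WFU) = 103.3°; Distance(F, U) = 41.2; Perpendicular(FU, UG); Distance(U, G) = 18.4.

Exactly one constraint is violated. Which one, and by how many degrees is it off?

Perpendicular(FU, UG) — off by 7.90°.

W = (0.00, 0.00) ✓; WF at 2.100° ✓; |WF| = 51.00 ✓; ∠WFU = 103.3° ✓; |FU| = 41.20 ✓; ∠(FU, UG) = 97.90° ✗; |UG| = 18.40 ✓.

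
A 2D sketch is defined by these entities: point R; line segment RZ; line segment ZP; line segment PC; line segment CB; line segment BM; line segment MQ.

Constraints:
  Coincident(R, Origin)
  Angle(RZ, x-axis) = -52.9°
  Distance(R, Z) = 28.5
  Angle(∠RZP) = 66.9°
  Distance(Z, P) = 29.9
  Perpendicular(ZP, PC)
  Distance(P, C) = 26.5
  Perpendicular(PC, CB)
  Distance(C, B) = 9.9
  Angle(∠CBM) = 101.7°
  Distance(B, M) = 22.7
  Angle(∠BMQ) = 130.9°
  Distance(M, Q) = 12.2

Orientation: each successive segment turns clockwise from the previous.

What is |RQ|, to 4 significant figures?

33.70

R is at the origin; RZ runs at -52.9° with length 28.5, so Z = (17.19, -22.73). ∠RZP = 66.9° gives ZP at -166.0° from the x-axis; with |ZP| = 29.9, P = (-11.82, -29.96). ZP ⟂ PC, so PC runs at 104.0°; with |PC| = 26.5, C = (-18.23, -4.252). PC ⟂ CB, so CB runs at 14.00°; with |CB| = 9.9, B = (-8.625, -1.857). ∠CBM = 101.7° gives BM at -64.30° from the x-axis; with |BM| = 22.7, M = (1.219, -22.31). ∠BMQ = 130.9° gives MQ at -113.4° from the x-axis; with |MQ| = 12.2, Q = (-3.627, -33.51). Then |RQ| = |Q − R| = 33.70.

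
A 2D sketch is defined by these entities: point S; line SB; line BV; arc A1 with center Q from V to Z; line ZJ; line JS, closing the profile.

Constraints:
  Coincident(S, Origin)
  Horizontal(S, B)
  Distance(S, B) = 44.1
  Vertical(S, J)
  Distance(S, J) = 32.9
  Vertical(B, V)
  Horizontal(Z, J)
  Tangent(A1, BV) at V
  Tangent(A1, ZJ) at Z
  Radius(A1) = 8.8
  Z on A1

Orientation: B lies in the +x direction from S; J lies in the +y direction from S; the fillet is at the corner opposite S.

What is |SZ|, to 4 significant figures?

48.25

S is at the origin; SB is horizontal with |SB| = 44.1 and B on the +x side, so B = (44.10, 0.000). S and J share the same x with |SJ| = 32.9 and J on the +y side, so J = (0.000, 32.90). The virtual corner opposite S is at (44.10, 32.90). Tangency of A1 to BV means the radius QV is perpendicular to BV and tangency of A1 to ZJ means the radius QZ is perpendicular to ZJ, with radius 8.8, so the center Q sits 8.8 in from both sides at Q = (35.30, 24.10). That places the tangent points at V = (44.10, 24.10) on BV and Z = (35.30, 32.90) on ZJ. Then |SZ| = |Z − S| = 48.25.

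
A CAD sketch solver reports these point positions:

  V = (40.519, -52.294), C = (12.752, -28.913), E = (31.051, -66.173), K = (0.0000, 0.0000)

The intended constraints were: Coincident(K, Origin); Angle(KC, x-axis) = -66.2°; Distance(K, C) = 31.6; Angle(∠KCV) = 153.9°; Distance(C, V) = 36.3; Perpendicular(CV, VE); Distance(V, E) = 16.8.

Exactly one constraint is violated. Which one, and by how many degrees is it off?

Perpendicular(CV, VE) — off by 5.80°.

K = (0.00, 0.00) ✓; KC at -66.20° ✓; |KC| = 31.60 ✓; ∠KCV = 153.9° ✓; |CV| = 36.30 ✓; ∠(CV, VE) = 84.20° ✗; |VE| = 16.80 ✓.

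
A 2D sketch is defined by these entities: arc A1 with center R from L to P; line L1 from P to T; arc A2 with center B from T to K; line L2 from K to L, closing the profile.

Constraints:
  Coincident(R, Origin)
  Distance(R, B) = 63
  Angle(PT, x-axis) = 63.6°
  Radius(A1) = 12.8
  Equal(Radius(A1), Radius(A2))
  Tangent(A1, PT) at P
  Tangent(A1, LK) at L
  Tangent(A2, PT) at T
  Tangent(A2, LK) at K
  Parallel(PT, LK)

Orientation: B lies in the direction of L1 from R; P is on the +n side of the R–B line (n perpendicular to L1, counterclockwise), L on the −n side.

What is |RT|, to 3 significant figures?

64.3

The slot axis is L1's direction at 63.6°, so u = (cos 63.6°, sin 63.6°) = (0.445, 0.896) and n = (−sin 63.6°, cos 63.6°) = (-0.896, 0.445). R is at the origin and B lies 63.0 along u from R, so B = 63.0·u = (28.0, 56.4). Tangency of A1 to both parallel lines with radius 12.8 puts P and L at R ± 12.8·n: P = (-11.5, 5.69), L = (11.5, -5.69). Equal radii place T and K the same way about B: T = B + 12.8·n = (16.5, 62.1), K = B − 12.8·n = (39.5, 50.7). Then |RT| = |T − R| = 64.3.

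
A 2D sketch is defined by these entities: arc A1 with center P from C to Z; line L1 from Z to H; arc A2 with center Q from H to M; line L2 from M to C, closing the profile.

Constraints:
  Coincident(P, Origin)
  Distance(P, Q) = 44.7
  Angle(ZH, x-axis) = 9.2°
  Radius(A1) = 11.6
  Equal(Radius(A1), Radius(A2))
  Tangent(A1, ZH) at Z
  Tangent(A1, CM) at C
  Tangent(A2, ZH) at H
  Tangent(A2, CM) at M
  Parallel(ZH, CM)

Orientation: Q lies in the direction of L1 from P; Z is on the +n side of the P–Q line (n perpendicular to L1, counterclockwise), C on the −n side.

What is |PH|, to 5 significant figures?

46.181

The slot axis is L1's direction at 9.2°, so u = (cos 9.2°, sin 9.2°) = (0.98714, 0.15988) and n = (−sin 9.2°, cos 9.2°) = (-0.15988, 0.98714). P is at the origin and Q lies 44.7 along u from P, so Q = 44.7·u = (44.125, 7.1467). Tangency of A1 to both parallel lines with radius 11.6 puts Z and C at P ± 11.6·n: Z = (-1.8546, 11.451), C = (1.8546, -11.451). Equal radii place H and M the same way about Q: H = Q + 11.6·n = (42.270, 18.597), M = Q − 11.6·n = (45.980, -4.3041). Then |PH| = |H − P| = 46.181.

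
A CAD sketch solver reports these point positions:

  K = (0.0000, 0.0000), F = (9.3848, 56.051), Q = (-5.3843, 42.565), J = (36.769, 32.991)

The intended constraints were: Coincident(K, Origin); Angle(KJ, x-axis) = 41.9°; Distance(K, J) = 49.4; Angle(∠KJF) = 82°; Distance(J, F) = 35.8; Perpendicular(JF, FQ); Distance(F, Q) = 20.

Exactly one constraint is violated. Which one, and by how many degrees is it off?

Perpendicular(JF, FQ) — off by 7.50°.

K = (0.00, 0.00) ✓; KJ at 41.90° ✓; |KJ| = 49.40 ✓; ∠KJF = 82.00° ✓; |JF| = 35.80 ✓; ∠(JF, FQ) = 82.50° ✗; |FQ| = 20.00 ✓.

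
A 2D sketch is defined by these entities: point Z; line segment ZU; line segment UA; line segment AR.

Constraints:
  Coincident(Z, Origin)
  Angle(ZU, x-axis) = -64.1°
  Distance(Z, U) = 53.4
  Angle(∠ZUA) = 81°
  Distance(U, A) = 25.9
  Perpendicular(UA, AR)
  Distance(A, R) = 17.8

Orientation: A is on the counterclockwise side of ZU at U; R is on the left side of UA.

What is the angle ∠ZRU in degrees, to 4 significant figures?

97.84°

Z is at the origin; ZU runs at -64.1° with length 53.4, so U = 53.4·(cos -64.1°, sin -64.1°) = (23.33, -48.04). ∠ZUA = 81.0°, so UA runs at -64.1° + (180° − 81.0°) = 34.90° from the x-axis; with |UA| = 25.9, A = U + 25.9·(cos 34.90°, sin 34.90°) = (44.57, -33.22). The perpendicularity gives AR at right angles to UA; with |AR| = 17.8 on the left of UA, R = A + 17.8·(-0.5721, 0.8202) = (34.38, -18.62). Then cos ∠ZRU = RZ·RU / (|RZ||RU|), giving 97.84°.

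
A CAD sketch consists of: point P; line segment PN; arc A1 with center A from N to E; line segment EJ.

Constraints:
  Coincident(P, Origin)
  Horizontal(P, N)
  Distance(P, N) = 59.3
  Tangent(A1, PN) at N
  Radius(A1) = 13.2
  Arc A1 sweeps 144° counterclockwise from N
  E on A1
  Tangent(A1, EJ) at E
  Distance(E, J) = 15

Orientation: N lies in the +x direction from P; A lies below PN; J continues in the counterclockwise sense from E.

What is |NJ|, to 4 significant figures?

32.99

P is at the origin; P and N share the same y with |PN| = 59.3 and N on the +x side, so N = (59.30, 0.000). A1 meets PN tangentially, so AN is at right angles to PN, so A = N + (0, -13.2) = (59.30, -13.20). On A1, N sits at bearing 90° from A; a 144° counterclockwise sweep puts E at bearing 234°, so E = A + 13.2·(cos 234°, sin 234°) = (51.54, -23.88). Since A1 is tangent to EJ there, AE ⟂ EJ, so EJ runs along (−sin 234°, cos 234°); with |EJ| = 15.0, J = (63.68, -32.70). Then |NJ| = |J − N| = 32.99.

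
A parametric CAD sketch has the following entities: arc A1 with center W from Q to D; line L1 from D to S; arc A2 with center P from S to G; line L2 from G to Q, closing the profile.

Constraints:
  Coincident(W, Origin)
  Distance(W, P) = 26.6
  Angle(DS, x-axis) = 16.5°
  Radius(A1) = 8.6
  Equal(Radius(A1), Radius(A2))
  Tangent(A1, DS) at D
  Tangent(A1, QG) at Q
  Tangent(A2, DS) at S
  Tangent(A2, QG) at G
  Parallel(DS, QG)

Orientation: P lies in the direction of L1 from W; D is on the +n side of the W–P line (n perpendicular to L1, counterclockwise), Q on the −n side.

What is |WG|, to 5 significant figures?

27.956

Tangency of A1 to both parallel lines with radius 8.6 puts D and Q at W ± 8.6·n: D = (-2.4425, 8.2458), Q = (2.4425, -8.2458). Equal radii place S and G the same way about P: S = P + 8.6·n = (23.062, 15.801), G = P − 8.6·n = (27.947, -0.69104). Then |WG| = |G − W| = 27.956.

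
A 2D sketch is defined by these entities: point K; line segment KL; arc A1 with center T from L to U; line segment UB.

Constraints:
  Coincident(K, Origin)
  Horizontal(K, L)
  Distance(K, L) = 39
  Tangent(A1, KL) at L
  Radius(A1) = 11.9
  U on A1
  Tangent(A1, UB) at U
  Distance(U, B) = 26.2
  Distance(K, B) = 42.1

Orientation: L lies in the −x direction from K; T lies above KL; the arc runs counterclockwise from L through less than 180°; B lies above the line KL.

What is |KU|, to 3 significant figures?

29.0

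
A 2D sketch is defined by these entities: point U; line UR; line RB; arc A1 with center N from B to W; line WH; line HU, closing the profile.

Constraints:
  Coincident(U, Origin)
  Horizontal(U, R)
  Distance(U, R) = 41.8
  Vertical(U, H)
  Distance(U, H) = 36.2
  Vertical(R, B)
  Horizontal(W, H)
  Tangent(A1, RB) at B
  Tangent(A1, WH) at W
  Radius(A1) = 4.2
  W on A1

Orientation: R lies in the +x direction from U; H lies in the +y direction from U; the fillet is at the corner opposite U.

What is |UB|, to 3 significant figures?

52.6

The virtual corner opposite U is at (41.8, 36.2). A1 meets RB tangentially, so NB is at right angles to RB and tangency of A1 to WH means the radius NW is perpendicular to WH, with radius 4.2, so the center N sits 4.2 in from both sides at N = (37.6, 32.0). That places the tangent points at B = (41.8, 32.0) on RB and W = (37.6, 36.2) on WH. Then |UB| = |B − U| = 52.6.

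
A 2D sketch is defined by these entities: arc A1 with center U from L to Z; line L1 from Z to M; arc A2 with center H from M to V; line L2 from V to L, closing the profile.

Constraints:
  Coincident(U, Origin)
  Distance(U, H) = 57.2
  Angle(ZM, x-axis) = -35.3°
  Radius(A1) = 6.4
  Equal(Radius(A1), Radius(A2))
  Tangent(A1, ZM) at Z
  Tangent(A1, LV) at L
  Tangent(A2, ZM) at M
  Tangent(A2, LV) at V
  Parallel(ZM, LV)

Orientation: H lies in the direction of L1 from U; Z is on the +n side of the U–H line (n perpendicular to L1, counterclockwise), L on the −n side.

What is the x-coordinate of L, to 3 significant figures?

-3.70

The slot axis is L1's direction at -35.3°, so u = (cos -35.3°, sin -35.3°) = (0.816, -0.578) and n = (−sin -35.3°, cos -35.3°) = (0.578, 0.816). U is at the origin and H lies 57.2 along u from U, so H = 57.2·u = (46.7, -33.1). Tangency of A1 to both parallel lines with radius 6.4 puts Z and L at U ± 6.4·n: Z = (3.70, 5.22), L = (-3.70, -5.22). So L.x = -3.70.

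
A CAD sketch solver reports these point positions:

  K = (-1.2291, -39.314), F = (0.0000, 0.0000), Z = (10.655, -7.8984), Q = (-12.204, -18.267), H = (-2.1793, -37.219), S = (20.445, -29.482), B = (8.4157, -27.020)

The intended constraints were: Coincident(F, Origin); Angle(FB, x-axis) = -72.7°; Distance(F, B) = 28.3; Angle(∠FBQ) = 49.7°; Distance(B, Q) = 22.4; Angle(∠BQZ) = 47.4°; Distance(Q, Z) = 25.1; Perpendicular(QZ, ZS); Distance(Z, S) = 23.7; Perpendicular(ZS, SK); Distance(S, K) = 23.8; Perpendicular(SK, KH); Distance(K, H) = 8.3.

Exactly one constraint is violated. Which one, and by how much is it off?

Distance(K, H) = 8.3 — off by 6.00.

F = (0.00, 0.00) ✓; FB at -72.70° ✓; |FB| = 28.30 ✓; ∠FBQ = 49.70° ✓; |BQ| = 22.40 ✓; ∠BQZ = 47.40° ✓; |QZ| = 25.10 ✓; ∠(QZ, ZS) = 90.00° ✓; |ZS| = 23.70 ✓; ∠(ZS, SK) = 90.00° ✓; |SK| = 23.80 ✓; ∠(SK, KH) = 90.00° ✓; |KH| = 2.300 ✗.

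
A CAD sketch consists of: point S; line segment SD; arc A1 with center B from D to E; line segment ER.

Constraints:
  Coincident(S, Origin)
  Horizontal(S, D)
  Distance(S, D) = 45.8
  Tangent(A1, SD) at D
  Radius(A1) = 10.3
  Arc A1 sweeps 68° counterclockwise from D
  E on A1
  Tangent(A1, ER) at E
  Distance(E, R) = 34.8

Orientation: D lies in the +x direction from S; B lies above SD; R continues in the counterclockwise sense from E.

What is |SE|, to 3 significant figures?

55.7

S is at the origin; SD is horizontal with |SD| = 45.8 and D on the +x side, so D = (45.8, 0.00). Tangency of A1 to SD means the radius BD is perpendicular to SD, so B = D + (0, 10.3) = (45.8, 10.3). On A1, D sits at bearing -90° from B; a 68° counterclockwise sweep puts E at bearing -22°, so E = B + 10.3·(cos -22°, sin -22°) = (55.3, 6.44). Then |SE| = |E − S| = 55.7.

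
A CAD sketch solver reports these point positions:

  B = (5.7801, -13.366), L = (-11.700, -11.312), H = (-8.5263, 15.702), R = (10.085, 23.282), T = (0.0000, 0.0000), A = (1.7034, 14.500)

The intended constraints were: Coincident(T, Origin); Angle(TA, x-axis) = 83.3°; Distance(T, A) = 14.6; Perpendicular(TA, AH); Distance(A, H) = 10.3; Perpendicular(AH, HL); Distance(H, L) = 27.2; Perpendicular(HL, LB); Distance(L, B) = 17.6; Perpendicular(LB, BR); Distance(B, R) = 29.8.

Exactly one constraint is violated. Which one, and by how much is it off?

Distance(B, R) = 29.8 — off by 7.10.

T = (0.00, 0.00) ✓; TA at 83.30° ✓; |TA| = 14.60 ✓; ∠(TA, AH) = 90.00° ✓; |AH| = 10.30 ✓; ∠(AH, HL) = 90.00° ✓; |HL| = 27.20 ✓; ∠(HL, LB) = 90.00° ✓; |LB| = 17.60 ✓; ∠(LB, BR) = 90.00° ✓; |BR| = 36.90 ✗.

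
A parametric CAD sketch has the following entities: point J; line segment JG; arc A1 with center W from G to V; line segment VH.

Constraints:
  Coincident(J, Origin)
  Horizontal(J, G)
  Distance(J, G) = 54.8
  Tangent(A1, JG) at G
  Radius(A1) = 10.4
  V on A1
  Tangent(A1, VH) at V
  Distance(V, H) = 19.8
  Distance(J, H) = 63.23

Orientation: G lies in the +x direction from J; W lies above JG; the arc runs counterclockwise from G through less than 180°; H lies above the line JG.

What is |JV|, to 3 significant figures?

65.7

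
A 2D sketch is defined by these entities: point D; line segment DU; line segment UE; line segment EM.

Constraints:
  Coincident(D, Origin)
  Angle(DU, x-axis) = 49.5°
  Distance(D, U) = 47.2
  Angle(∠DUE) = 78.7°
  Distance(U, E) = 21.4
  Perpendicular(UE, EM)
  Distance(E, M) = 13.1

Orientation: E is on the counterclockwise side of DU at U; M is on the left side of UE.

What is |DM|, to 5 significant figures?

35.340

D is at the origin; DU runs at 49.5° with length 47.2, so U = 47.2·(cos 49.5°, sin 49.5°) = (30.654, 35.891). ∠DUE = 78.7°, so UE runs at 49.5° + (180° − 78.7°) = 150.80° from the x-axis; with |UE| = 21.4, E = U + 21.4·(cos 150.80°, sin 150.80°) = (11.973, 46.331). The perpendicularity gives EM at right angles to UE; with |EM| = 13.1 on the left of UE, M = E + 13.1·(-0.48786, -0.87292) = (5.5825, 34.896). Then |DM| = |M − D| = 35.340.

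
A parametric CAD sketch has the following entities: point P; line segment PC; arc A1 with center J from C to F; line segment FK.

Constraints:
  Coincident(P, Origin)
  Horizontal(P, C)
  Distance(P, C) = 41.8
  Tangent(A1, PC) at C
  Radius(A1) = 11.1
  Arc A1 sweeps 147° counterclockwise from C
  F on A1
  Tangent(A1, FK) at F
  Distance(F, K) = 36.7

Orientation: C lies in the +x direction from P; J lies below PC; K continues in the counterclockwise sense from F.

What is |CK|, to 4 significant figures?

47.37

P is at the origin; P and C share the same y with |PC| = 41.8 and C on the +x side, so C = (41.80, 0.000). Since A1 is tangent to PC there, JC ⟂ PC, so J = C + (0, -11.1) = (41.80, -11.10). On A1, C sits at bearing 90° from J; a 147° counterclockwise sweep puts F at bearing 237°, so F = J + 11.1·(cos 237°, sin 237°) = (35.75, -20.41). The tangent condition forces JF to be normal to FK, so FK runs along (−sin 237°, cos 237°); with |FK| = 36.7, K = (66.53, -40.40). Then |CK| = |K − C| = 47.37.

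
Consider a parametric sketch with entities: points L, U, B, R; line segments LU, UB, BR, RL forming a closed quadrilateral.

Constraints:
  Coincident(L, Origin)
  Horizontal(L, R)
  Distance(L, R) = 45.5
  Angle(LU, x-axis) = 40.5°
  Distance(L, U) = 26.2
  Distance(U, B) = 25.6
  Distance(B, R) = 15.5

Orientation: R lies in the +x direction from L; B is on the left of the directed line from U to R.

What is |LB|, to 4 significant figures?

48.05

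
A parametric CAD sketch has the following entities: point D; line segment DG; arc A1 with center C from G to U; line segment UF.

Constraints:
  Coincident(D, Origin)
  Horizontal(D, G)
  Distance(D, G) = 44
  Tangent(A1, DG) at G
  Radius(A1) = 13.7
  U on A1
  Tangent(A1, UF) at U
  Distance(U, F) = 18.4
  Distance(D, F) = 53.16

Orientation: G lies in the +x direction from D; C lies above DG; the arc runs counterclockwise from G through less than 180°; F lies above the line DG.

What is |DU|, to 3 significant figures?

58.2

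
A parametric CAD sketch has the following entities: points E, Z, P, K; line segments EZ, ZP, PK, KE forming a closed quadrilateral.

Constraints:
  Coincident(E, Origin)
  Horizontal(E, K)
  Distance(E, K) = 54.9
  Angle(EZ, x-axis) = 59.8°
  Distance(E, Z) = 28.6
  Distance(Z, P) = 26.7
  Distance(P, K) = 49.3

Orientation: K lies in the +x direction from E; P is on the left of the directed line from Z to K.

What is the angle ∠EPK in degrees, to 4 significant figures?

63.30°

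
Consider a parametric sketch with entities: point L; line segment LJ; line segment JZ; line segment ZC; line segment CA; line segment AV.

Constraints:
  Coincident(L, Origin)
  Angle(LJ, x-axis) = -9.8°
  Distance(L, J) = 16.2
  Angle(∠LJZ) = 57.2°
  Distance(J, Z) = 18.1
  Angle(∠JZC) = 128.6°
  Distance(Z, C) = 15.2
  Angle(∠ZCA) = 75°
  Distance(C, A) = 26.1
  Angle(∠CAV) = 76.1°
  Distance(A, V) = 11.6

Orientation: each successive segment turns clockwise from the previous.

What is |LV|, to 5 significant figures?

7.5709

∠ZCA = 75.0° gives CA at 71.000° from the x-axis; with |CA| = 26.1, A = (-2.9535, 9.6576). ∠CAV = 76.1° gives AV at -32.900° from the x-axis; with |AV| = 11.6, V = (6.7861, 3.3568). Then |LV| = |V − L| = 7.5709.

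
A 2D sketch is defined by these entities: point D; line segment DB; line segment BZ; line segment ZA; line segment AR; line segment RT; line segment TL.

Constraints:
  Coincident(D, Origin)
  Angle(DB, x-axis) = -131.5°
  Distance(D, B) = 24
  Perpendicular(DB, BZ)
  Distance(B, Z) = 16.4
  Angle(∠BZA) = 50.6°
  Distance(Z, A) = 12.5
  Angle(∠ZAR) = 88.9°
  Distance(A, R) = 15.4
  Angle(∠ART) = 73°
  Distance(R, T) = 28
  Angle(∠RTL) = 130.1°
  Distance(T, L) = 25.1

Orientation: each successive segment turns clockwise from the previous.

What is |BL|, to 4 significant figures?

45.02

D is at the origin; DB runs at -131.5° with length 24.0, so B = (-15.90, -17.97). DB is perpendicular to BZ, so BZ runs at 138.5°; with |BZ| = 16.4, Z = (-28.19, -7.108). ∠BZA = 50.6° gives ZA at 9.100° from the x-axis; with |ZA| = 12.5, A = (-15.84, -5.131). ∠ZAR = 88.9° gives AR at -82.00° from the x-axis; with |AR| = 15.4, R = (-13.70, -20.38). ∠ART = 73.0° gives RT at 171.0° from the x-axis; with |RT| = 28.0, T = (-41.36, -16.00). ∠RTL = 130.1° gives TL at 121.1° from the x-axis; with |TL| = 25.1, L = (-54.32, 5.491). Then |BL| = |L − B| = 45.02.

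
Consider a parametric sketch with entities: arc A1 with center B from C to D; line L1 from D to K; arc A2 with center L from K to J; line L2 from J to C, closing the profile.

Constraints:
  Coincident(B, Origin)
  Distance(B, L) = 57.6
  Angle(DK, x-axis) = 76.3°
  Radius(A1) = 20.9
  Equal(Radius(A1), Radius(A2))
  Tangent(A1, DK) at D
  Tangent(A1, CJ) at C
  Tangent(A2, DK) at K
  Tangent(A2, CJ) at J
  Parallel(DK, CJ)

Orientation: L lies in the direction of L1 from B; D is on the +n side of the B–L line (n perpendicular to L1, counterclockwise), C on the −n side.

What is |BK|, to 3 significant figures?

61.3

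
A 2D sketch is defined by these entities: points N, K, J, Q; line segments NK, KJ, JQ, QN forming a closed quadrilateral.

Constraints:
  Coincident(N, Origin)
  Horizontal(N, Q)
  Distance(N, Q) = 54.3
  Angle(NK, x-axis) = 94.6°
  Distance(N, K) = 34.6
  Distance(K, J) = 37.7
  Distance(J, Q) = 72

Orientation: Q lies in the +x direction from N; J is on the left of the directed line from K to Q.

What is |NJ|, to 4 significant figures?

67.15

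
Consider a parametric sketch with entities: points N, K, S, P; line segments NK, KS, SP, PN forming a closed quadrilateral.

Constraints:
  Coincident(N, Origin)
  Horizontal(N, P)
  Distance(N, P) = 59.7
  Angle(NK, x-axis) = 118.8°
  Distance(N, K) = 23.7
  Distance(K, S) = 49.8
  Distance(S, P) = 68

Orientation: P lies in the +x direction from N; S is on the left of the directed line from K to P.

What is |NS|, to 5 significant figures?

61.398

Checks: |KS| = 49.80 ✓; |SP| = 68.00 ✓.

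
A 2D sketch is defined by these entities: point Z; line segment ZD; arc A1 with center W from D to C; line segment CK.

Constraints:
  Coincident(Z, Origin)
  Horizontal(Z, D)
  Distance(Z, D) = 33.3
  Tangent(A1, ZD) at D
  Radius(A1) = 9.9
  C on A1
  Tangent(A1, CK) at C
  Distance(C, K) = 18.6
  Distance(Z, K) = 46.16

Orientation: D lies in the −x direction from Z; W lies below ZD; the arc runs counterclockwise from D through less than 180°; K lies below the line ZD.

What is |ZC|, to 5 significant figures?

44.548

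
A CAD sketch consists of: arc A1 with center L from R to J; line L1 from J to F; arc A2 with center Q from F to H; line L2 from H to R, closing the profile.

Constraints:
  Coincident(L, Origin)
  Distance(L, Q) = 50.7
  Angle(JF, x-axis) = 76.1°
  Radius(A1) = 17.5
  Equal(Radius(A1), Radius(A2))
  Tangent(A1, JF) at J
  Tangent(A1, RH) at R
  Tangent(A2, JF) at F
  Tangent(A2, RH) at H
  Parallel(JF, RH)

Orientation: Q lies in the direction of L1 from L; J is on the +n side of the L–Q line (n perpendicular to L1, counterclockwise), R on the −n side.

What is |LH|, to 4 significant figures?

53.64

Tangency of A1 to both parallel lines with radius 17.5 puts J and R at L ± 17.5·n: J = (-16.99, 4.204), R = (16.99, -4.204). Equal radii place F and H the same way about Q: F = Q + 17.5·n = (-4.808, 53.42), H = Q − 17.5·n = (29.17, 45.01). Then |LH| = |H − L| = 53.64.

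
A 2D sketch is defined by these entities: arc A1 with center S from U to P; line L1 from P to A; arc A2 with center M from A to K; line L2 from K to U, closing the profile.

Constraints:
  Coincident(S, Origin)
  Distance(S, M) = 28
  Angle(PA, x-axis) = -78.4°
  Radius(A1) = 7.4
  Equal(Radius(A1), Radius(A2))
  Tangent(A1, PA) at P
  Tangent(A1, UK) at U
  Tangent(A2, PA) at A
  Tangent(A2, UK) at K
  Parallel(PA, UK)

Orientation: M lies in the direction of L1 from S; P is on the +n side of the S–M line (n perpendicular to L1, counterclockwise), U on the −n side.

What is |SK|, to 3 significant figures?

29.0

The slot axis is L1's direction at -78.4°, so u = (cos -78.4°, sin -78.4°) = (0.201, -0.980) and n = (−sin -78.4°, cos -78.4°) = (0.980, 0.201). S is at the origin and M lies 28.0 along u from S, so M = 28.0·u = (5.63, -27.4). Tangency of A1 to both parallel lines with radius 7.4 puts P and U at S ± 7.4·n: P = (7.25, 1.49), U = (-7.25, -1.49). Equal radii place A and K the same way about M: A = M + 7.4·n = (12.9, -25.9), K = M − 7.4·n = (-1.62, -28.9). Then |SK| = |K − S| = 29.0.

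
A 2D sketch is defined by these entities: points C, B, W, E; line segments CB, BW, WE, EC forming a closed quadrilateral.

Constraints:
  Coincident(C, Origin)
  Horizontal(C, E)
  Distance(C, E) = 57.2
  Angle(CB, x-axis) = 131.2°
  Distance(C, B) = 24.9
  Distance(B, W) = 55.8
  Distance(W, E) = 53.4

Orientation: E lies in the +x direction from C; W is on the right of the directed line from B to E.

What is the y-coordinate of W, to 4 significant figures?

-29.06

Checks: |BW| = 55.80 ✓; |WE| = 53.40 ✓.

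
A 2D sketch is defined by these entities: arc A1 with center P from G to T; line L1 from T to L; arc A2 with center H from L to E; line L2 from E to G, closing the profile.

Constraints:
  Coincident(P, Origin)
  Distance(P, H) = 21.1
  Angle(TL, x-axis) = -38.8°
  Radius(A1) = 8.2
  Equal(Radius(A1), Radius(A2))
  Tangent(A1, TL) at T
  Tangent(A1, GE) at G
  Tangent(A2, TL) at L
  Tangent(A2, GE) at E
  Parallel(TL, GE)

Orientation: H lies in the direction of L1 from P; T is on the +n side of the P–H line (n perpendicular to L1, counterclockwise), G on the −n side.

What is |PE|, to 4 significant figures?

22.64

The slot axis is L1's direction at -38.8°, so u = (cos -38.8°, sin -38.8°) = (0.7793, -0.6266) and n = (−sin -38.8°, cos -38.8°) = (0.6266, 0.7793). P is at the origin and H lies 21.1 along u from P, so H = 21.1·u = (16.44, -13.22). Tangency of A1 to both parallel lines with radius 8.2 puts T and G at P ± 8.2·n: T = (5.138, 6.391), G = (-5.138, -6.391). Equal radii place L and E the same way about H: L = H + 8.2·n = (21.58, -6.831), E = H − 8.2·n = (11.31, -19.61). Then |PE| = |E − P| = 22.64.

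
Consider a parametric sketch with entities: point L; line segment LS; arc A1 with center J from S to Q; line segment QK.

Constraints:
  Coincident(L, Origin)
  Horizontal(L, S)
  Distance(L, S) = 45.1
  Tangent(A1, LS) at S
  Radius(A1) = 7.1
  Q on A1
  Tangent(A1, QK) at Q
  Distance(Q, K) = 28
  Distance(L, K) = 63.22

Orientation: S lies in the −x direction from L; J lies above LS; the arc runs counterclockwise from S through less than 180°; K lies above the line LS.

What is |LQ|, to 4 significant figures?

40.33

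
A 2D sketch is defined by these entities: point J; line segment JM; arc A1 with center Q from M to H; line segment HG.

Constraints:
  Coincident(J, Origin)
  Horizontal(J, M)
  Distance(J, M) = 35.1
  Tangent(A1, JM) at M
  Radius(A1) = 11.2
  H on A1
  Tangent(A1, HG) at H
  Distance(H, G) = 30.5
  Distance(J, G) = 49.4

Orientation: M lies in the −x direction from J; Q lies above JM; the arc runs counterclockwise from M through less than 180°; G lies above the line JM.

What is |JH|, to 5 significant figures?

26.673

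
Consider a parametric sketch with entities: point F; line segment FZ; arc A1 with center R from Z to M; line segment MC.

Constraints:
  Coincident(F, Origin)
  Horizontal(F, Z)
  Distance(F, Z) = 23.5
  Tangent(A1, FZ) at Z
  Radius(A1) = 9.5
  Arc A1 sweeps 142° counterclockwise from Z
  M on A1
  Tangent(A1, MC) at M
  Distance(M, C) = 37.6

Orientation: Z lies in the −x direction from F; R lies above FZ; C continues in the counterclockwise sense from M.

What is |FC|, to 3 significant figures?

62.0

F is at the origin; F and Z share the same y with |FZ| = 23.5 and Z on the −x side, so Z = (-23.5, 0.00). Since A1 is tangent to FZ there, RZ ⟂ FZ, so R = Z + (0, 9.5) = (-23.5, 9.50). On A1, Z sits at bearing -90° from R; a 142° counterclockwise sweep puts M at bearing 52°, so M = R + 9.5·(cos 52°, sin 52°) = (-17.7, 17.0). The tangent condition forces RM to be normal to MC, so MC runs along (−sin 52°, cos 52°); with |MC| = 37.6, C = (-47.3, 40.1). Then |FC| = |C − F| = 62.0.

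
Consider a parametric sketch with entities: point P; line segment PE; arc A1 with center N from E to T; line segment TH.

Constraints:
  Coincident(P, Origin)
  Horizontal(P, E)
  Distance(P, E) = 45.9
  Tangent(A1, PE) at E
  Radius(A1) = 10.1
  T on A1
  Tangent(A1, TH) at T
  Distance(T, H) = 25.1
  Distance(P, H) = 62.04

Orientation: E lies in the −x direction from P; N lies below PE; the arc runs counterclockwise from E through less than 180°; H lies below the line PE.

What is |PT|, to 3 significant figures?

57.1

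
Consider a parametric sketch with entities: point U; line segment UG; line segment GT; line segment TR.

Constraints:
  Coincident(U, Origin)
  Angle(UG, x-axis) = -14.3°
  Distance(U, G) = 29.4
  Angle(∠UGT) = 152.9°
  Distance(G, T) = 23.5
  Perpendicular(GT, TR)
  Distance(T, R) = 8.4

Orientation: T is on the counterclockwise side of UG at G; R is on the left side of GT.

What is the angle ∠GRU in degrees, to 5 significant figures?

25.409°

∠UGT = 152.9°, so GT runs at -14.3° + (180° − 152.9°) = 12.800° from the x-axis; with |GT| = 23.5, T = G + 23.5·(cos 12.800°, sin 12.800°) = (51.405, -2.0554). GT is perpendicular to TR; with |TR| = 8.4 on the left of GT, R = T + 8.4·(-0.22155, 0.97515) = (49.544, 6.1359). Then cos ∠GRU = RG·RU / (|RG||RU|), giving 25.409°.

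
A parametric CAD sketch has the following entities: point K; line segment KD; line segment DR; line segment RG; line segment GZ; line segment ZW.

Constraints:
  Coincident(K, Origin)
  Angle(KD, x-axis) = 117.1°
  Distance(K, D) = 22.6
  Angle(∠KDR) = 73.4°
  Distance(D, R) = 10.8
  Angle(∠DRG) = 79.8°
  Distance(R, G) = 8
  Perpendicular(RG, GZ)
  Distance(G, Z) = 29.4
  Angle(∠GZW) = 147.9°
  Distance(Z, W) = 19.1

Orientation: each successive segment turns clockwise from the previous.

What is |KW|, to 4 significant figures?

51.23

K is at the origin; KD runs at 117.1° with length 22.6, so D = (-10.30, 20.12). ∠KDR = 73.4° gives DR at 10.50° from the x-axis; with |DR| = 10.8, R = (0.3238, 22.09). ∠DRG = 79.8° gives RG at -89.70° from the x-axis; with |RG| = 8.0, G = (0.3657, 14.09). RG ⟂ GZ, so GZ runs at -179.7°; with |GZ| = 29.4, Z = (-29.03, 13.93). ∠GZW = 147.9° gives ZW at 148.2° from the x-axis; with |ZW| = 19.1, W = (-45.27, 24.00). Then |KW| = |W − K| = 51.23.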